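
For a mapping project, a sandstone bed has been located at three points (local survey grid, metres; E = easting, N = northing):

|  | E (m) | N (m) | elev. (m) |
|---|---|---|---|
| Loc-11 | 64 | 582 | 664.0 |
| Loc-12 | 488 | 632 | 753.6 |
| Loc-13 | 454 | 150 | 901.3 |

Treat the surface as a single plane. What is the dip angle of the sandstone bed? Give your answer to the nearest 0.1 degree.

22.2°

Let the plane be z = a·E + b·N + c.
Loc-12−Loc-11: 424a + 50b = 89.6;  Loc-13−Loc-11: 390a − 432b = 237.3.
Solving gives a = 0.24953, b = −0.32403.
Gradient magnitude |∇z| = √(a² + b²) = √(0.06227 + 0.10500) = 0.40898.
True dip = arctan(0.40898) = 22.2°, dipping toward NW (azimuth ≈ 322°).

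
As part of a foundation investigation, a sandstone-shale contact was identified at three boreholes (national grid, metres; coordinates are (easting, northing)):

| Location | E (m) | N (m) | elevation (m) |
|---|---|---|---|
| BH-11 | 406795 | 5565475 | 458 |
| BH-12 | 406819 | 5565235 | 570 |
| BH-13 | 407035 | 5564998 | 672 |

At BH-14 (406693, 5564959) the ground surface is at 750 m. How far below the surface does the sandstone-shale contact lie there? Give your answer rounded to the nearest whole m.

44 m

Let the plane be z = a·E + b·N + c.
BH-12−BH-11: 24a − 240b = 112;  BH-13−BH-11: 240a − 477b = 214.
Solving gives a = −0.04472179, b = −0.47113885.
Then c = 458 − a·406795 − b·5565475 = 2640762.07.
At (406693, 5564959): z_contact = −18188.0 − 2621868.4 + 2640762.07 = 705.7 m.
Depth below ground = 750 − 705.7 = 44 m.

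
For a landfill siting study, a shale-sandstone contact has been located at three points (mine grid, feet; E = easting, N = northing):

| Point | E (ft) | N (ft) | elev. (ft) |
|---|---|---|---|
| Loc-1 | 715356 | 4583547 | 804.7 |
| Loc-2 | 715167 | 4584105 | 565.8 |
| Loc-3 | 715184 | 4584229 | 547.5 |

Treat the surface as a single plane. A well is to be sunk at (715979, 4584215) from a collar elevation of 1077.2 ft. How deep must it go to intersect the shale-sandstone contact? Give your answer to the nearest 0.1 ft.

57.7 ft

Let the plane be z = a·E + b·N + c.
Loc-2−Loc-1: −189a + 558b = −238.9;  Loc-3−Loc-1: −172a + 682b = −257.2.
Solving gives a = 0.589642185, b = −0.228418687.
Then c = 804.7 − a·715356 − b·4583547 = 625968.41.
At (715979, 4584215): z_contact = 422171.42 − 1047120.37 + 625968.41 = 1019.46 ft.
Depth below ground = 1077.2 − 1019.46 = 57.7 ft.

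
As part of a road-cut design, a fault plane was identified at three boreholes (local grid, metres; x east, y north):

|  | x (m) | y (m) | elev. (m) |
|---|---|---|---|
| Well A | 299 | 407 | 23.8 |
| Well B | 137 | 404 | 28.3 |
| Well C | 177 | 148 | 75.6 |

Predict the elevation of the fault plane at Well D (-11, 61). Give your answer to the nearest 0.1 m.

96.6 m

Two edge vectors: Well A→Well B = (-162, -3, 4.5), Well A→Well C = (-122, -259, 51.8).
Normal n = (Well A→Well B) × (Well A→Well C) = (1010.1, 7842.6, 41592).
So ∂z/∂x = −n_x/n_z = −0.02429 and ∂z/∂y = −n_y/n_z = −0.18856.
Intercept c from Well A: 23.8 + 7.26 + 76.74 = 107.81.
At (-11, 61): z = 0.3 − 11.5 + 107.81 = 96.6 m.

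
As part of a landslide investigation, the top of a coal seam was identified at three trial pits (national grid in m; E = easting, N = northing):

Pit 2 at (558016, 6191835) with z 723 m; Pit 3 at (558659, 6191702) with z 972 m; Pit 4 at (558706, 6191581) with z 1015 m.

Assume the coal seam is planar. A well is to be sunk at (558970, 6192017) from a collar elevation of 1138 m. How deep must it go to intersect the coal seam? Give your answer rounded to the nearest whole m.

Two edge vectors: Pit 2→Pit 3 = (643, -133, 249), Pit 2→Pit 4 = (690, -254, 292).
Normal n = (Pit 2→Pit 3) × (Pit 2→Pit 4) = (24410, -15946, -71552).
So ∂z/∂E = −n_x/n_z = 0.34115049 and ∂z/∂N = −n_y/n_z = −0.22285890.
Intercept c from Pit 2: 723 − 190367.43 + 1379905.54 = 1190261.10.
At (558970, 6192017): z_contact = 190692.9 − 1379946.1 + 1190261.10 = 1007.9 m.
Depth below ground = 1138 − 1007.9 = 130 m.

130 m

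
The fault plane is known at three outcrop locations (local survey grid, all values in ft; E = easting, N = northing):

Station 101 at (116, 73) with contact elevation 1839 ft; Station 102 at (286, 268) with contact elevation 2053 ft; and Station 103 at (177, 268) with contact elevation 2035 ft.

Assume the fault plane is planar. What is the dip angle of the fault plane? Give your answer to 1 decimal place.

Two edge vectors: Station 101→Station 102 = (170, 195, 214), Station 101→Station 103 = (61, 195, 196).
Normal n = (Station 101→Station 102) × (Station 101→Station 103) = (-3510, -20266, 21255).
So ∂z/∂E = −n_x/n_z = 0.16514 and ∂z/∂N = −n_y/n_z = 0.95347.
Gradient magnitude |∇z| = √(a² + b²) = √(0.02727 + 0.90910) = 0.96766.
True dip = arctan(0.96766) = 44.1°, dipping toward S (azimuth ≈ 190°).

44.1°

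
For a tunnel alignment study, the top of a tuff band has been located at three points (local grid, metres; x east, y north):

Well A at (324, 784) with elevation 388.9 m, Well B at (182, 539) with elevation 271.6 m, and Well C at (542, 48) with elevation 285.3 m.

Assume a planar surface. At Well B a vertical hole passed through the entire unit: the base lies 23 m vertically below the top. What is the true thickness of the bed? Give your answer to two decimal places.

20.87 m

Let the plane be z = a·x + b·y + c.
Well B−Well A: −142a − 245b = −117.3;  Well C−Well A: 218a − 736b = −103.6.
Solving gives a = 0.38596, b = 0.25508.
|∇z| = √(a²+b²) = 0.46263, so dip δ = arctan(0.46263) = 24.83°.
True thickness = vertical thickness × cos δ = 23 × cos 24.83° = 20.87 m.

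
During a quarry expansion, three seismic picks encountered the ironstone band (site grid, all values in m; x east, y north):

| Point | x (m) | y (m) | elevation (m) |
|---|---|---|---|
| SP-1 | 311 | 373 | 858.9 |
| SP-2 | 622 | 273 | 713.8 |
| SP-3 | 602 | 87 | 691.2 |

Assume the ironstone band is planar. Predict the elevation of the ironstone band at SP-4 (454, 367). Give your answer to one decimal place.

Let the plane be z = a·x + b·y + c.
SP-2−SP-1: 311a − 100b = −145.1;  SP-3−SP-1: 291a − 286b = −167.7.
Solving gives a = −0.41320, b = 0.16594.
Then c = 858.9 − a·311 − b·373 = 925.51.
At (454, 367): z = −187.6 + 60.9 + 925.51 = 798.8 m.

798.8 m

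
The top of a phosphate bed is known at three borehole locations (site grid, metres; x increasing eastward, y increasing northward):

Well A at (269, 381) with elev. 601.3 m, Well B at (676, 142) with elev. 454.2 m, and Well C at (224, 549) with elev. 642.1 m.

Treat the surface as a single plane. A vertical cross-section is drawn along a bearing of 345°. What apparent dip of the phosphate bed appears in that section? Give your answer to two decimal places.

Two edge vectors: Well A→Well B = (407, -239, -147.1), Well A→Well C = (-45, 168, 40.8).
Normal n = (Well A→Well B) × (Well A→Well C) = (14961.6, -9986.1, 57621).
So ∂z/∂x = −n_x/n_z = −0.25966 and ∂z/∂y = −n_y/n_z = 0.17331.
Unit vector along 345° is (sin 345°, cos 345°) = (-0.2588, 0.9659).
Slope in that direction = a·(-0.2588) + b·(0.9659) = 0.23461.
Apparent dip = arctan|0.23461| = 13.20° (true dip is 17.3°, so apparent ≤ true as expected).

13.20°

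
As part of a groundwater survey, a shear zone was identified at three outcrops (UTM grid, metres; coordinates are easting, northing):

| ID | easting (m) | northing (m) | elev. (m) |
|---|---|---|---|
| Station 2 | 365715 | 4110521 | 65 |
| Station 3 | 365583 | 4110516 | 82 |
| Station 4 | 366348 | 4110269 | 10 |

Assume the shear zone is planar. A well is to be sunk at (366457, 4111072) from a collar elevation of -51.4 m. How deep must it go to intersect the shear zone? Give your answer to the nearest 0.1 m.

29.4 m

Two edge vectors: Station 2→Station 3 = (-132, -5, 17), Station 2→Station 4 = (633, -252, -55).
Normal n = (Station 2→Station 3) × (Station 2→Station 4) = (4559, 3501, 36429).
So ∂z/∂easting = −n_x/n_z = −0.125147547 and ∂z/∂northing = −n_y/n_z = −0.096104752.
Intercept c from Station 2: 65 + 45768.34 + 395040.60 = 440873.94.
At (366457, 4111072): z_contact = −45861.19 − 395093.55 + 440873.94 = -80.81 m.
Depth below ground = -51.4 − (-80.81) = 29.4 m.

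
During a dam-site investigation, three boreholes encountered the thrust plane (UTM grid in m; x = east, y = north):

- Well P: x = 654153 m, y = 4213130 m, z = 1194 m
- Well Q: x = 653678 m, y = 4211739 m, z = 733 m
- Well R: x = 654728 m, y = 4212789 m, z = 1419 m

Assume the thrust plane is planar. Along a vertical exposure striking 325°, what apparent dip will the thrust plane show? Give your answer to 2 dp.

Let the plane be z = a·x + b·y + c.
Well Q−Well P: −475a − 1391b = −461;  Well R−Well P: 575a − 341b = 225.
Solving gives a = 0.48885, b = 0.16448.
Unit vector along 325° is (sin 325°, cos 325°) = (-0.5736, 0.8192).
Slope in that direction = a·(-0.5736) + b·(0.8192) = −0.14566.
Apparent dip = arctan|0.14566| = 8.29° (true dip is 27.3°, so apparent ≤ true as expected).

8.29°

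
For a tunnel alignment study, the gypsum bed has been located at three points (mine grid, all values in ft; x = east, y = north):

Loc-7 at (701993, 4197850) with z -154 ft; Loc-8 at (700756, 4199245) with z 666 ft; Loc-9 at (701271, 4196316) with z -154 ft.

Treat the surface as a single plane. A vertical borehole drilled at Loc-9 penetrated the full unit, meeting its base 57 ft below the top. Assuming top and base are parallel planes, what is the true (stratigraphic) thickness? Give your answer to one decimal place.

51.4 ft

Let the plane be z = a·x + b·y + c.
Loc-8−Loc-7: −1237a + 1395b = 820;  Loc-9−Loc-7: −722a − 1534b = 0.
Solving gives a = −0.43304, b = 0.20382.
|∇z| = √(a²+b²) = 0.47861, so dip δ = arctan(0.47861) = 25.58°.
True thickness = vertical thickness × cos δ = 57 × cos 25.58° = 51.4 ft.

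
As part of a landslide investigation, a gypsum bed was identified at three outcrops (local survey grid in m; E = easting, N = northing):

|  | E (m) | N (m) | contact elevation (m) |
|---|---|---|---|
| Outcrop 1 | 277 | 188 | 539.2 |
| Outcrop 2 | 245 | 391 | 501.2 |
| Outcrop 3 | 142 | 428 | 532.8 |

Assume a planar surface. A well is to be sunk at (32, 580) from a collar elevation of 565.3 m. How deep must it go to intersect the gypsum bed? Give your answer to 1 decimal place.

Two edge vectors: Outcrop 1→Outcrop 2 = (-32, 203, -38), Outcrop 1→Outcrop 3 = (-135, 240, -6.4).
Normal n = (Outcrop 1→Outcrop 2) × (Outcrop 1→Outcrop 3) = (7820.8, 4925.2, 19725).
So ∂z/∂E = −n_x/n_z = −0.39649 and ∂z/∂N = −n_y/n_z = −0.24969.
Intercept c from Outcrop 1: 539.2 + 109.83 + 46.94 = 695.97.
At (32, 580): z_contact = −12.69 − 144.82 + 695.97 = 538.46 m.
Depth below ground = 565.3 − 538.46 = 26.8 m.

26.8 m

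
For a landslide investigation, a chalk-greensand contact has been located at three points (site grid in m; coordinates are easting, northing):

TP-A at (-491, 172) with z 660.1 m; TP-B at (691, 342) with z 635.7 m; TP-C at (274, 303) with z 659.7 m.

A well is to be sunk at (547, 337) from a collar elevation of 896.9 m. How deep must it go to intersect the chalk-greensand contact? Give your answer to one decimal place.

246.7 m

Let the plane be z = a·easting + b·northing + c.
TP-B−TP-A: 1182a + 170b = −24.4;  TP-C−TP-A: 765a + 131b = −0.4.
Solving gives a = −0.12619, b = 0.73383.
Then c = 660.1 − a·-491 − b·172 = 471.92.
At (547, 337): z_contact = −69.02 + 247.30 + 471.92 = 650.20 m.
Depth below ground = 896.9 − 650.20 = 246.7 m.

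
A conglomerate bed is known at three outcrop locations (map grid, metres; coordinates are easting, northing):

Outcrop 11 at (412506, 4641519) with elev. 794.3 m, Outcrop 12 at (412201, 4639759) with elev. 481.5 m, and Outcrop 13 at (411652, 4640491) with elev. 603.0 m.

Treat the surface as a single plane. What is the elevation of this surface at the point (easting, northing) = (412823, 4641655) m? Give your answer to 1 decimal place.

Let the plane be z = a·easting + b·northing + c.
Outcrop 12−Outcrop 11: −305a − 1760b = −312.8;  Outcrop 13−Outcrop 11: −854a − 1028b = −191.3.
Solving gives a = 0.012719294, b = 0.175523077.
Then c = 794.3 − a·412506 − b·4641519 = −819146.18.
At (412823, 4641655): z = 5250.8 + 814717.6 − 819146.18 = 822.2 m.

822.2 m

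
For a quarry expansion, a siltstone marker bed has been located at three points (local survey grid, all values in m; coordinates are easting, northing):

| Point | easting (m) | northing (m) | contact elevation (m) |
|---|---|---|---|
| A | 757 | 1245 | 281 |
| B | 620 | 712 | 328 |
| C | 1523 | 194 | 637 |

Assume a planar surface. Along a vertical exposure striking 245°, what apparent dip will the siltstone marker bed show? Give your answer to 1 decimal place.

Two edge vectors: A→B = (-137, -533, 47), A→C = (766, -1051, 356).
Normal n = (A→B) × (A→C) = (-140351, 84774, 552265).
So ∂z/∂easting = −n_x/n_z = 0.25414 and ∂z/∂northing = −n_y/n_z = −0.15350.
Unit vector along 245° is (sin 245°, cos 245°) = (-0.9063, -0.4226).
Slope in that direction = a·(-0.9063) + b·(-0.4226) = −0.16545.
Apparent dip = arctan|0.16545| = 9.4° (true dip is 16.5°, so apparent ≤ true as expected).

9.4°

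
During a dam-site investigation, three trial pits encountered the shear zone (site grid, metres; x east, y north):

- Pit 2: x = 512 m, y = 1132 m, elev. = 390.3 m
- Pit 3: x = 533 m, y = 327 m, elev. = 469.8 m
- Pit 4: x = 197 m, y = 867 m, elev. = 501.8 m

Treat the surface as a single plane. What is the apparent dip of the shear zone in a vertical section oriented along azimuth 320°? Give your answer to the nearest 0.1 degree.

5.1°

Let the plane be z = a·x + b·y + c.
Pit 3−Pit 2: 21a − 805b = 79.5;  Pit 4−Pit 2: −315a − 265b = 111.5.
Solving gives a = −0.26507, b = −0.10567.
Unit vector along 320° is (sin 320°, cos 320°) = (-0.6428, 0.7660).
Slope in that direction = a·(-0.6428) + b·(0.7660) = 0.08943.
Apparent dip = arctan|0.08943| = 5.1° (true dip is 15.9°, so apparent ≤ true as expected).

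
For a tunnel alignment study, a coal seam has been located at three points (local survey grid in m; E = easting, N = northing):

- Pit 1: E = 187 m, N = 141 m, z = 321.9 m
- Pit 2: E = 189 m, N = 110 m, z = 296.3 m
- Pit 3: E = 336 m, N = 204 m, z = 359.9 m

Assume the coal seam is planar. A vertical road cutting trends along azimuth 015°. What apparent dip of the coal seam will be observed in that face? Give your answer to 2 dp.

Two edge vectors: Pit 1→Pit 2 = (2, -31, -25.6), Pit 1→Pit 3 = (149, 63, 38).
Normal n = (Pit 1→Pit 2) × (Pit 1→Pit 3) = (434.8, -3890.4, 4745).
So ∂z/∂E = −n_x/n_z = −0.09163 and ∂z/∂N = −n_y/n_z = 0.81989.
Unit vector along 015° is (sin 15°, cos 15°) = (0.2588, 0.9659).
Slope in that direction = a·(0.2588) + b·(0.9659) = 0.76824.
Apparent dip = arctan|0.76824| = 37.53° (true dip is 39.5°, so apparent ≤ true as expected).

37.53°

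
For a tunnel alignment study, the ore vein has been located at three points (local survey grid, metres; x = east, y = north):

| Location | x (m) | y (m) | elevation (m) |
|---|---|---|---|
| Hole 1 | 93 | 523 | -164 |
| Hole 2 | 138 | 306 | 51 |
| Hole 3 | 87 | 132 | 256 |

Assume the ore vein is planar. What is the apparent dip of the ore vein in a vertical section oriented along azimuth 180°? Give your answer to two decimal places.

Two edge vectors: Hole 1→Hole 2 = (45, -217, 215), Hole 1→Hole 3 = (-6, -391, 420).
Normal n = (Hole 1→Hole 2) × (Hole 1→Hole 3) = (-7075, -20190, -18897).
So ∂z/∂x = −n_x/n_z = −0.37440 and ∂z/∂y = −n_y/n_z = −1.06842.
Unit vector along 180° is (sin 180°, cos 180°) = (0.0000, -1.0000).
Slope in that direction = a·(0.0000) + b·(-1.0000) = 1.06842.
Apparent dip = arctan|1.06842| = 46.89° (true dip is 48.5°, so apparent ≤ true as expected).

46.89°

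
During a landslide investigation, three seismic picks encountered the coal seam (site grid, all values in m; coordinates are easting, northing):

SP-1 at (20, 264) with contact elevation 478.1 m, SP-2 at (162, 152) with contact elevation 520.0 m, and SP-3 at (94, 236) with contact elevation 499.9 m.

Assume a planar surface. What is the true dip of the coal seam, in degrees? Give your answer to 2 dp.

Two edge vectors: SP-1→SP-2 = (142, -112, 41.9), SP-1→SP-3 = (74, -28, 21.8).
Normal n = (SP-1→SP-2) × (SP-1→SP-3) = (-1268.4, 5, 4312).
So ∂z/∂easting = −n_x/n_z = 0.29416 and ∂z/∂northing = −n_y/n_z = −0.00116.
Gradient magnitude |∇z| = √(a² + b²) = √(0.08653 + 0.00000) = 0.29416.
True dip = arctan(0.29416) = 16.39°, dipping toward W (azimuth ≈ 270°).

16.39°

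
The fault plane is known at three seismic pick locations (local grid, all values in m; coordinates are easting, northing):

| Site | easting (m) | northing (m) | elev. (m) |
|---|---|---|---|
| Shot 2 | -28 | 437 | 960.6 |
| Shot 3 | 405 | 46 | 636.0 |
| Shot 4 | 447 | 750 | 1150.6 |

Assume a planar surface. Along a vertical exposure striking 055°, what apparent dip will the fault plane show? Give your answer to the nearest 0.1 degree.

Let the plane be z = a·easting + b·northing + c.
Shot 3−Shot 2: 433a − 391b = −324.6;  Shot 4−Shot 2: 475a + 313b = 190.
Solving gives a = −0.08501, b = 0.73604.
Unit vector along 055° is (sin 55°, cos 55°) = (0.8192, 0.5736).
Slope in that direction = a·(0.8192) + b·(0.5736) = 0.35254.
Apparent dip = arctan|0.35254| = 19.4° (true dip is 36.5°, so apparent ≤ true as expected).

19.4°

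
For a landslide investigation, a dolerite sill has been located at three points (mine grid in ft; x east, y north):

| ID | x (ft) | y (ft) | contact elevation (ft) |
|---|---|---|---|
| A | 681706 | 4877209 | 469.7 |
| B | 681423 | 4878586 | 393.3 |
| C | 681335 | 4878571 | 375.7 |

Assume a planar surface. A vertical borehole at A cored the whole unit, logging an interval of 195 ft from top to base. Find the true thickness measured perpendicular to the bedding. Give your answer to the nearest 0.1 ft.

Two edge vectors: A→B = (-283, 1377, -76.4), A→C = (-371, 1362, -94).
Normal n = (A→B) × (A→C) = (-25381.2, 1742.4, 125421).
So ∂z/∂x = −n_x/n_z = 0.20237 and ∂z/∂y = −n_y/n_z = −0.01389.
|∇z| = √(a²+b²) = 0.20284, so dip δ = arctan(0.20284) = 11.47°.
True thickness = vertical thickness × cos δ = 195 × cos 11.47° = 191.1 ft.

191.1 ft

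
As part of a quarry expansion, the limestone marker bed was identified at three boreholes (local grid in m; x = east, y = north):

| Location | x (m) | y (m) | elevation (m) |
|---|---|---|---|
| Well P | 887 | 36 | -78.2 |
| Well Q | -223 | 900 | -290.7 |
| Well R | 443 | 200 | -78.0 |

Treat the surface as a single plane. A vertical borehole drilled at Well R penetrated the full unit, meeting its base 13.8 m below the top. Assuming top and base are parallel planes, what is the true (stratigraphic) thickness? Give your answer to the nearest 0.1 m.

12.3 m

Two edge vectors: Well P→Well Q = (-1110, 864, -212.5), Well P→Well R = (-444, 164, 0.2).
Normal n = (Well P→Well Q) × (Well P→Well R) = (35022.8, 94572, 201576).
So ∂z/∂x = −n_x/n_z = −0.17374 and ∂z/∂y = −n_y/n_z = −0.46916.
|∇z| = √(a²+b²) = 0.50030, so dip δ = arctan(0.50030) = 26.58°.
True thickness = vertical thickness × cos δ = 13.8 × cos 26.58° = 12.3 m.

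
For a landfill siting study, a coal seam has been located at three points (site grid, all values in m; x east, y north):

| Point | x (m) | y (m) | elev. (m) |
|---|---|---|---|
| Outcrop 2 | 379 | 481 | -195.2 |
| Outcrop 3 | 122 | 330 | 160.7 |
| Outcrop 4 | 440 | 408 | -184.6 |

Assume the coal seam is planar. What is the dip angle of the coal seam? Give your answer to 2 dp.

Let the plane be z = a·x + b·y + c.
Outcrop 3−Outcrop 2: −257a − 151b = 355.9;  Outcrop 4−Outcrop 2: 61a − 73b = 10.6.
Solving gives a = −0.87159, b = −0.87352.
Gradient magnitude |∇z| = √(a² + b²) = √(0.75967 + 0.76304) = 1.23398.
True dip = arctan(1.23398) = 50.98°, dipping toward NE (azimuth ≈ 045°).

50.98°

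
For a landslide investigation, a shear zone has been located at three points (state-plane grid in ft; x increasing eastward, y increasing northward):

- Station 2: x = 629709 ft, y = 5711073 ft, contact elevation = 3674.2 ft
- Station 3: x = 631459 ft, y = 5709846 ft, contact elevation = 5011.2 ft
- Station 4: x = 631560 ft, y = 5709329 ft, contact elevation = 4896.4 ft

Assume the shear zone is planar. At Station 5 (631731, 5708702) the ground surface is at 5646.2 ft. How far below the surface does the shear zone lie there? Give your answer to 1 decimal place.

837.3 ft

Two edge vectors: Station 2→Station 3 = (1750, -1227, 1337), Station 2→Station 4 = (1851, -1744, 1222.2).
Normal n = (Station 2→Station 3) × (Station 2→Station 4) = (832088.6, 335937, -780823).
So ∂z/∂x = −n_x/n_z = 1.065655853 and ∂z/∂y = −n_y/n_z = 0.430234509.
Intercept c from Station 2: 3674.2 − 671053.08 − 2457100.69 = −3124479.57.
At (631731, 5708702): z_contact = 673207.84 + 2456080.60 − 3124479.57 = 4808.87 ft.
Depth below ground = 5646.2 − 4808.87 = 837.3 ft.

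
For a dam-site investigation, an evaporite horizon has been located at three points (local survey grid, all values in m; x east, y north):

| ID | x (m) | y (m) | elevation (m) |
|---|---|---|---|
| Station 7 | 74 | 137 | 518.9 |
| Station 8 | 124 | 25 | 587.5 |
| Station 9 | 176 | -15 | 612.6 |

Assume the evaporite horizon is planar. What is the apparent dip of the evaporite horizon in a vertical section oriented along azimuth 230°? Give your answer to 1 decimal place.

Let the plane be z = a·x + b·y + c.
Station 8−Station 7: 50a − 112b = 68.6;  Station 9−Station 7: 102a − 152b = 93.7.
Solving gives a = 0.01757, b = −0.60465.
Unit vector along 230° is (sin 230°, cos 230°) = (-0.7660, -0.6428).
Slope in that direction = a·(-0.7660) + b·(-0.6428) = 0.37520.
Apparent dip = arctan|0.37520| = 20.6° (true dip is 31.2°, so apparent ≤ true as expected).

20.6°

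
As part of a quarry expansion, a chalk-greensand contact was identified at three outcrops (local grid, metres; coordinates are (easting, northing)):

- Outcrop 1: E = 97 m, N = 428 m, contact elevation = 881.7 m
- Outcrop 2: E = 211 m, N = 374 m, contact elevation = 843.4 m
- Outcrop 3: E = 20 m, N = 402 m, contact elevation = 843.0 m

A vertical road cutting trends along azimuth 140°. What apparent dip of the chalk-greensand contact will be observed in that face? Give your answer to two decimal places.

34.72°

Two edge vectors: Outcrop 1→Outcrop 2 = (114, -54, -38.3), Outcrop 1→Outcrop 3 = (-77, -26, -38.7).
Normal n = (Outcrop 1→Outcrop 2) × (Outcrop 1→Outcrop 3) = (1094, 7360.9, -7122).
So ∂z/∂E = −n_x/n_z = 0.15361 and ∂z/∂N = −n_y/n_z = 1.03354.
Unit vector along 140° is (sin 140°, cos 140°) = (0.6428, -0.7660).
Slope in that direction = a·(0.6428) + b·(-0.7660) = −0.69300.
Apparent dip = arctan|0.69300| = 34.72° (true dip is 46.3°, so apparent ≤ true as expected).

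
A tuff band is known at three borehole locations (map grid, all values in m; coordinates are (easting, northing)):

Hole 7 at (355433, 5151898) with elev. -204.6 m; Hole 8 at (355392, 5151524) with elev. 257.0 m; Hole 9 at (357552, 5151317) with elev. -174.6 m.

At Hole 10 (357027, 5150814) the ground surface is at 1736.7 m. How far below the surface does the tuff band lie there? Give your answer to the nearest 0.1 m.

1142.6 m

Two edge vectors: Hole 7→Hole 8 = (-41, -374, 461.6), Hole 7→Hole 9 = (2119, -581, 30).
Normal n = (Hole 7→Hole 8) × (Hole 7→Hole 9) = (256969.6, 979360.4, 816327).
So ∂z/∂E = −n_x/n_z = −0.314787579 and ∂z/∂N = −n_y/n_z = −1.199715800.
Intercept c from Hole 7: -204.6 + 111885.89 + 6180813.43 = 6292494.72.
At (357027, 5150814): z_contact = −112387.66 − 6179512.94 + 6292494.72 = 594.12 m.
Depth below ground = 1736.7 − 594.12 = 1142.6 m.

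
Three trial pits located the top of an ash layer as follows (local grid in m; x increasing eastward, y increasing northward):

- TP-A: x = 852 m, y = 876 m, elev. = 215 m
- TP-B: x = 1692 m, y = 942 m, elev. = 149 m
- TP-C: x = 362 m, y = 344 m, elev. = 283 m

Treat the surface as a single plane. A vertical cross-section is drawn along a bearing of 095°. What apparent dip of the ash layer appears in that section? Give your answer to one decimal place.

Two edge vectors: TP-A→TP-B = (840, 66, -66), TP-A→TP-C = (-490, -532, 68).
Normal n = (TP-A→TP-B) × (TP-A→TP-C) = (-30624, -24780, -414540).
So ∂z/∂x = −n_x/n_z = −0.07387 and ∂z/∂y = −n_y/n_z = −0.05978.
Unit vector along 095° is (sin 95°, cos 95°) = (0.9962, -0.0872).
Slope in that direction = a·(0.9962) + b·(-0.0872) = −0.06838.
Apparent dip = arctan|0.06838| = 3.9° (true dip is 5.4°, so apparent ≤ true as expected).

3.9°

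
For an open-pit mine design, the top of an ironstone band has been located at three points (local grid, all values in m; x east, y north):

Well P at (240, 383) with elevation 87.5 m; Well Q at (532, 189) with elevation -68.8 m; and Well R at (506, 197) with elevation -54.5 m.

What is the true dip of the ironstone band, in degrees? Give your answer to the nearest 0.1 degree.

Let the plane be z = a·x + b·y + c.
Well Q−Well P: 292a − 194b = −156.3;  Well R−Well P: 266a − 186b = −142.
Solving gives a = −0.56270, b = −0.04129.
Gradient magnitude |∇z| = √(a² + b²) = √(0.31663 + 0.00170) = 0.56422.
True dip = arctan(0.56422) = 29.4°, dipping toward E (azimuth ≈ 086°).

29.4°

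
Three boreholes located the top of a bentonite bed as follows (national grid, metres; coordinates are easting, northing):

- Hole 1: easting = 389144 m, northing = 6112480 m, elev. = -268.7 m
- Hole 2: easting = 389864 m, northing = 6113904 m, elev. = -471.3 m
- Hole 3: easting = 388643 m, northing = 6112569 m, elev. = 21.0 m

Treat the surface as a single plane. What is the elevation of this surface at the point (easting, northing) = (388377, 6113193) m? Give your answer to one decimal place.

254.2 m

Two edge vectors: Hole 1→Hole 2 = (720, 1424, -202.6), Hole 1→Hole 3 = (-501, 89, 289.7).
Normal n = (Hole 1→Hole 2) × (Hole 1→Hole 3) = (430564.2, -107081.4, 777504).
So ∂z/∂easting = −n_x/n_z = −0.553777473 and ∂z/∂northing = −n_y/n_z = 0.137724565.
Intercept c from Hole 1: -268.7 + 215499.18 − 841838.65 = −626608.17.
At (388377, 6113193): z = −215074.4 + 841936.8 − 626608.17 = 254.2 m.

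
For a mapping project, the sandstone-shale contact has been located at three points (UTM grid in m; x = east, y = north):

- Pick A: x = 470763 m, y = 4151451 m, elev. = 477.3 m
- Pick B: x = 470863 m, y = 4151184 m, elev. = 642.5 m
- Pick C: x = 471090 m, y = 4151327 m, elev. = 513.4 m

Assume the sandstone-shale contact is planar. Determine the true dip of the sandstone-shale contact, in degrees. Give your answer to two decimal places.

34.54°

Two edge vectors: Pick A→Pick B = (100, -267, 165.2), Pick A→Pick C = (327, -124, 36.1).
Normal n = (Pick A→Pick B) × (Pick A→Pick C) = (10846.1, 50410.4, 74909).
So ∂z/∂x = −n_x/n_z = −0.14479 and ∂z/∂y = −n_y/n_z = −0.67296.
Gradient magnitude |∇z| = √(a² + b²) = √(0.02096 + 0.45287) = 0.68836.
True dip = arctan(0.68836) = 34.54°, dipping toward NNE (azimuth ≈ 012°).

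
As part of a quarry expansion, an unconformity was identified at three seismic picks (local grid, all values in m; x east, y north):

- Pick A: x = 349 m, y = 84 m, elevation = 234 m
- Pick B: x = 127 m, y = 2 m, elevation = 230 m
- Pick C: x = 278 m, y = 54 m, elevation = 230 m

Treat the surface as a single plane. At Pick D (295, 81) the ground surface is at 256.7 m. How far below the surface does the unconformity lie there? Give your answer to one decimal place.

Two edge vectors: Pick A→Pick B = (-222, -82, -4), Pick A→Pick C = (-71, -30, -4).
Normal n = (Pick A→Pick B) × (Pick A→Pick C) = (208, -604, 838).
So ∂z/∂x = −n_x/n_z = −0.24821 and ∂z/∂y = −n_y/n_z = 0.72076.
Intercept c from Pick A: 234 + 86.63 − 60.54 = 260.08.
At (295, 81): z_contact = −73.22 + 58.38 + 260.08 = 245.24 m.
Depth below ground = 256.7 − 245.24 = 11.5 m.

11.5 m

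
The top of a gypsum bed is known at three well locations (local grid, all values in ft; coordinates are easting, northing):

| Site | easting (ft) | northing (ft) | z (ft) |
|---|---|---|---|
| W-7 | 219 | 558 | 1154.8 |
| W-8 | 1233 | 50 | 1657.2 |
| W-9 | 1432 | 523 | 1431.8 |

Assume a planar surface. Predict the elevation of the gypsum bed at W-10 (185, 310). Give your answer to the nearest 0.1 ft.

1287.9 ft

Two edge vectors: W-7→W-8 = (1014, -508, 502.4), W-7→W-9 = (1213, -35, 277).
Normal n = (W-7→W-8) × (W-7→W-9) = (-123132, 328533.2, 580714).
So ∂z/∂easting = −n_x/n_z = 0.212036 and ∂z/∂northing = −n_y/n_z = −0.565740.
Intercept c from W-7: 1154.8 − 46.44 + 315.68 = 1424.05.
At (185, 310): z = 39.2 − 175.4 + 1424.05 = 1287.9 ft.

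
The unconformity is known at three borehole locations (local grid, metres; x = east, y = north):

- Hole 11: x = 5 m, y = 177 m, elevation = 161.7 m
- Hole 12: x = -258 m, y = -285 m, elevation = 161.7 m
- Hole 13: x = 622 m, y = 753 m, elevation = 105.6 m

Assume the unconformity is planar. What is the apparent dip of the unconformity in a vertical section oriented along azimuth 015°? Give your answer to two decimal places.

Let the plane be z = a·x + b·y + c.
Hole 12−Hole 11: −263a − 462b = 0;  Hole 13−Hole 11: 617a + 576b = −56.1.
Solving gives a = −0.19405, b = 0.11046.
Unit vector along 015° is (sin 15°, cos 15°) = (0.2588, 0.9659).
Slope in that direction = a·(0.2588) + b·(0.9659) = 0.05648.
Apparent dip = arctan|0.05648| = 3.23° (true dip is 12.6°, so apparent ≤ true as expected).

3.23°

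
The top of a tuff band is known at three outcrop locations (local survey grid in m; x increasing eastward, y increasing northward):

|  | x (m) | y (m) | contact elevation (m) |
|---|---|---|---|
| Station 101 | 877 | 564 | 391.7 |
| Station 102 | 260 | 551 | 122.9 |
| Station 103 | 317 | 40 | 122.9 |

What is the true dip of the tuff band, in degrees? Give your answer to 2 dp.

Let the plane be z = a·x + b·y + c.
Station 102−Station 101: −617a − 13b = −268.8;  Station 103−Station 101: −560a − 524b = −268.8.
Solving gives a = 0.43463, b = 0.04848.
Gradient magnitude |∇z| = √(a² + b²) = √(0.18891 + 0.00235) = 0.43733.
True dip = arctan(0.43733) = 23.62°, dipping toward W (azimuth ≈ 264°).

23.62°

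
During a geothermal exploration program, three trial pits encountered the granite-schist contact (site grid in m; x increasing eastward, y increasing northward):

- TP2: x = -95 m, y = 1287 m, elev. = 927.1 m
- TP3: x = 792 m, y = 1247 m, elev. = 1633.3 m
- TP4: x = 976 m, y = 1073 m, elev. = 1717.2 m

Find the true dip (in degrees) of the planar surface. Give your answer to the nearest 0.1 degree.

41.9°

Let the plane be z = a·x + b·y + c.
TP3−TP2: 887a − 40b = 706.2;  TP4−TP2: 1071a − 214b = 790.1.
Solving gives a = 0.81320, b = 0.37775.
Gradient magnitude |∇z| = √(a² + b²) = √(0.66130 + 0.14270) = 0.89666.
True dip = arctan(0.89666) = 41.9°, dipping toward WSW (azimuth ≈ 245°).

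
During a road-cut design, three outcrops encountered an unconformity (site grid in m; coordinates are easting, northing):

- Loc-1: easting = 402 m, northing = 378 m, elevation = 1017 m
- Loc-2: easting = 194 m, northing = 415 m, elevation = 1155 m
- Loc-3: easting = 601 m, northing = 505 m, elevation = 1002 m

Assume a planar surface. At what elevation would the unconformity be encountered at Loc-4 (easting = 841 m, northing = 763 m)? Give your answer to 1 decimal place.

1059.5 m

Two edge vectors: Loc-1→Loc-2 = (-208, 37, 138), Loc-1→Loc-3 = (199, 127, -15).
Normal n = (Loc-1→Loc-2) × (Loc-1→Loc-3) = (-18081, 24342, -33779).
So ∂z/∂easting = −n_x/n_z = −0.53527 and ∂z/∂northing = −n_y/n_z = 0.72063.
Intercept c from Loc-1: 1017 + 215.18 − 272.40 = 959.78.
At (841, 763): z = −450.2 + 549.8 + 959.78 = 1059.5 m.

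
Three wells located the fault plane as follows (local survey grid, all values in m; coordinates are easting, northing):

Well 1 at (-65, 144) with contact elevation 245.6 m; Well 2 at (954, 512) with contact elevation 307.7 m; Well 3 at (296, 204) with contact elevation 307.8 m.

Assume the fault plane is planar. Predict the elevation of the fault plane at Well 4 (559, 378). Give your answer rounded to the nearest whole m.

Two edge vectors: Well 1→Well 2 = (1019, 368, 62.1), Well 1→Well 3 = (361, 60, 62.2).
Normal n = (Well 1→Well 2) × (Well 1→Well 3) = (19163.6, -40963.7, -71708).
So ∂z/∂easting = −n_x/n_z = 0.26724 and ∂z/∂northing = −n_y/n_z = −0.57126.
Intercept c from Well 1: 245.6 + 17.37 + 82.26 = 345.23.
At (559, 378): z = 149.4 − 215.9 + 345.23 = 278.7 m.

279 m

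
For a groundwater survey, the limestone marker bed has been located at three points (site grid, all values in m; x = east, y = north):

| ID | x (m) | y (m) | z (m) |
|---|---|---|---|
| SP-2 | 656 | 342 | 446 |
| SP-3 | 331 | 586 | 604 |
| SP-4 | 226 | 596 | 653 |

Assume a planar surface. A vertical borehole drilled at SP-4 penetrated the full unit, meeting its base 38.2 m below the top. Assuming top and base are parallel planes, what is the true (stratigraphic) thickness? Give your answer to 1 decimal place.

Two edge vectors: SP-2→SP-3 = (-325, 244, 158), SP-2→SP-4 = (-430, 254, 207).
Normal n = (SP-2→SP-3) × (SP-2→SP-4) = (10376, -665, 22370).
So ∂z/∂x = −n_x/n_z = −0.46384 and ∂z/∂y = −n_y/n_z = 0.02973.
|∇z| = √(a²+b²) = 0.46479, so dip δ = arctan(0.46479) = 24.93°.
True thickness = vertical thickness × cos δ = 38.2 × cos 24.93° = 34.6 m.

34.6 m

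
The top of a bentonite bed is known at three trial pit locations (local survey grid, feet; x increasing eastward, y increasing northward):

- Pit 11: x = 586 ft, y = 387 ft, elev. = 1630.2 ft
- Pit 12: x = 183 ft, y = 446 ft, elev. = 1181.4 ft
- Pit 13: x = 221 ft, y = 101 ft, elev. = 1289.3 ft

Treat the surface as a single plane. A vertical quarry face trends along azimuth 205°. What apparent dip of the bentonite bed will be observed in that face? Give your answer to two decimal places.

Two edge vectors: Pit 11→Pit 12 = (-403, 59, -448.8), Pit 11→Pit 13 = (-365, -286, -340.9).
Normal n = (Pit 11→Pit 12) × (Pit 11→Pit 13) = (-148469.9, 26429.3, 136793).
So ∂z/∂x = −n_x/n_z = 1.08536 and ∂z/∂y = −n_y/n_z = −0.19321.
Unit vector along 205° is (sin 205°, cos 205°) = (-0.4226, -0.9063).
Slope in that direction = a·(-0.4226) + b·(-0.9063) = −0.28359.
Apparent dip = arctan|0.28359| = 15.83° (true dip is 47.8°, so apparent ≤ true as expected).

15.83°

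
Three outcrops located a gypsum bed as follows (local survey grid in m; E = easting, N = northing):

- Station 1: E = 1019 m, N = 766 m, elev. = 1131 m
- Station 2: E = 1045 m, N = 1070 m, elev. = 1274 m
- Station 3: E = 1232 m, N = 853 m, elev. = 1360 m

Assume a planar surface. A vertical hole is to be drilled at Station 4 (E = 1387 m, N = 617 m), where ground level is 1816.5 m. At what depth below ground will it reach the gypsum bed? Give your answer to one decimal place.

Two edge vectors: Station 1→Station 2 = (26, 304, 143), Station 1→Station 3 = (213, 87, 229).
Normal n = (Station 1→Station 2) × (Station 1→Station 3) = (57175, 24505, -62490).
So ∂z/∂E = −n_x/n_z = 0.914946 and ∂z/∂N = −n_y/n_z = 0.392143.
Intercept c from Station 1: 1131 − 932.33 − 300.38 = −101.71.
At (1387, 617): z_contact = 1269.03 + 241.95 − 101.71 = 1409.27 m.
Depth below ground = 1816.5 − 1409.27 = 407.2 m.

407.2 m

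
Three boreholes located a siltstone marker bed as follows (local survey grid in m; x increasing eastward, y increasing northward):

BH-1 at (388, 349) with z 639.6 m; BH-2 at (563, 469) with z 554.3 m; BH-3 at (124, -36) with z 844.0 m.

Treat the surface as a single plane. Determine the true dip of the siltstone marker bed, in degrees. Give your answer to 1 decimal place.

Two edge vectors: BH-1→BH-2 = (175, 120, -85.3), BH-1→BH-3 = (-264, -385, 204.4).
Normal n = (BH-1→BH-2) × (BH-1→BH-3) = (-8312.5, -13250.8, -35695).
So ∂z/∂x = −n_x/n_z = −0.23288 and ∂z/∂y = −n_y/n_z = −0.37122.
Gradient magnitude |∇z| = √(a² + b²) = √(0.05423 + 0.13781) = 0.43822.
True dip = arctan(0.43822) = 23.7°, dipping toward NNE (azimuth ≈ 032°).

23.7°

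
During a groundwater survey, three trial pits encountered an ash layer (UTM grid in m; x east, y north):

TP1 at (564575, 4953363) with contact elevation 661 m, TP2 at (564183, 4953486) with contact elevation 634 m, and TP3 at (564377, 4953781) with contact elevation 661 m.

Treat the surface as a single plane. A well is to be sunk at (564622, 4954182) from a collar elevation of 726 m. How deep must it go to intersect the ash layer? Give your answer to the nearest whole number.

30 m

Two edge vectors: TP1→TP2 = (-392, 123, -27), TP1→TP3 = (-198, 418, 0).
Normal n = (TP1→TP2) × (TP1→TP3) = (11286, 5346, -139502).
So ∂z/∂x = −n_x/n_z = 0.08090207 and ∂z/∂y = −n_y/n_z = 0.03832203.
Intercept c from TP1: 661 − 45675.28 − 189822.93 = −234837.22.
At (564622, 4954182): z_contact = 45679.1 + 189854.3 − 234837.22 = 696.2 m.
Depth below ground = 726 − 696.2 = 30 m.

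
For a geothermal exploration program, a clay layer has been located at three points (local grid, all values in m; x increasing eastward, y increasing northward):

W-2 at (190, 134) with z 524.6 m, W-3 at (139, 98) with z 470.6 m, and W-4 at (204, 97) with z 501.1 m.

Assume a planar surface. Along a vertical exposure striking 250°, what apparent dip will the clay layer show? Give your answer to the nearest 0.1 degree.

36.2°

Let the plane be z = a·x + b·y + c.
W-3−W-2: −51a − 36b = −54;  W-4−W-2: 14a − 37b = −23.5.
Solving gives a = 0.48181, b = 0.81744.
Unit vector along 250° is (sin 250°, cos 250°) = (-0.9397, -0.3420).
Slope in that direction = a·(-0.9397) + b·(-0.3420) = −0.73233.
Apparent dip = arctan|0.73233| = 36.2° (true dip is 43.5°, so apparent ≤ true as expected).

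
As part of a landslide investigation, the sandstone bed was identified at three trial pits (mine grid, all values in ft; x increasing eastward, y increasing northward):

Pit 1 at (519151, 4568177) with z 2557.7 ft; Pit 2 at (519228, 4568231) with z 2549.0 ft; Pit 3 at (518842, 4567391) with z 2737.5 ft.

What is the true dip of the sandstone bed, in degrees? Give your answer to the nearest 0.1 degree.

Two edge vectors: Pit 1→Pit 2 = (77, 54, -8.7), Pit 1→Pit 3 = (-309, -786, 179.8).
Normal n = (Pit 1→Pit 2) × (Pit 1→Pit 3) = (2871, -11156.3, -43836).
So ∂z/∂x = −n_x/n_z = 0.06549 and ∂z/∂y = −n_y/n_z = −0.25450.
Gradient magnitude |∇z| = √(a² + b²) = √(0.00429 + 0.06477) = 0.26279.
True dip = arctan(0.26279) = 14.7°, dipping toward NNW (azimuth ≈ 346°).

14.7°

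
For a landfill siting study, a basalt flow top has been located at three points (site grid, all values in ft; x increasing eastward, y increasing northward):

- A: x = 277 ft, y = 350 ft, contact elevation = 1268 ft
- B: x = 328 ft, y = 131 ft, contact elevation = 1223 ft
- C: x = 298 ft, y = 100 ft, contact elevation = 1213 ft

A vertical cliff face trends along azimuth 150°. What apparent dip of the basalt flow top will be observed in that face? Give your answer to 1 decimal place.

8.5°

Two edge vectors: A→B = (51, -219, -45), A→C = (21, -250, -55).
Normal n = (A→B) × (A→C) = (795, 1860, -8151).
So ∂z/∂x = −n_x/n_z = 0.09753 and ∂z/∂y = −n_y/n_z = 0.22819.
Unit vector along 150° is (sin 150°, cos 150°) = (0.5000, -0.8660).
Slope in that direction = a·(0.5000) + b·(-0.8660) = −0.14885.
Apparent dip = arctan|0.14885| = 8.5° (true dip is 13.9°, so apparent ≤ true as expected).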